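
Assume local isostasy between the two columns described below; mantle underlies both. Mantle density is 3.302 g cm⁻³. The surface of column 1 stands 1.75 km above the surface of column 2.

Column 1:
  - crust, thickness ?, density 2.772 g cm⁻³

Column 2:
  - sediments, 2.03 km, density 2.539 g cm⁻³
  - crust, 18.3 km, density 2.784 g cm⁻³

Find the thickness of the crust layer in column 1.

Take the compensation level at the base of the deeper column (depth z_c below the surface of column 1) and equate Σ ρ_i t_i down to z_c; mantle fills any gap and the z_c terms cancel.
Column 1: x×2.772 + (z_c − 0 − x)×3.302
Column 2: 1.75×0 + 2.03×2.539 + 18.3×2.784 + (z_c − 1.75 − 20.33)×3.302
The z_c×3.302 term appears on both sides and cancels. Collect the known terms of each column as K = Σ(ρt)_known − 3.302 × (depth of known layers): K_1 = 0 − 3.302×0 = 0; K_2 = 56.10137 − 3.302×(1.75 + 20.33) = −16.80679.
Balance: K_1 − x×(3.302 − 2.772) = K_2, so x = (K_1 − K_2)/(3.302 − 2.772) = 16.8068/0.53 = 31.7 km.

31.7 km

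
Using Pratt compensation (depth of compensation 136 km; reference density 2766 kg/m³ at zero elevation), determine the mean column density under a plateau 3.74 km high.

2690 kg/m³

Pratt balance: ρ_ref D = ρ (D + h).
ρ = ρ_ref D/(D + h) = 2766 × 136 km/(136 km + 3.74 km) = 2690 kg/m³.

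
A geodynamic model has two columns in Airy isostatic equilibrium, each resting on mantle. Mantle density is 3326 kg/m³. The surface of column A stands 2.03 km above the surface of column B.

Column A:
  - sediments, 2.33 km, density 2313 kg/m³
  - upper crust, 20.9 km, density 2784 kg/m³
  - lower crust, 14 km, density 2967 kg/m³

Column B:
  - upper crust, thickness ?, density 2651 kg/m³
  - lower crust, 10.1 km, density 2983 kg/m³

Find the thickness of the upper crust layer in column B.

12.6 km

Take the compensation level at the base of the deeper column (depth z_c below the surface of column A) and equate Σ ρ_i t_i down to z_c; mantle fills any gap and the z_c terms cancel.
Column A: 2.33×2313 + 20.9×2784 + 14×2967 + (z_c − 37.23)×3326
Column B: 2.03×0 + x×2651 + 10.1×2983 + (z_c − 2.03 − 10.1 − x)×3326
The z_c×3326 term appears on both sides and cancels. Collect the known terms of each column as K = Σ(ρt)_known − 3326 × (depth of known layers): K_A = 105112.89 − 3326×37.23 = −18714.09; K_B = 30128.3 − 3326×(2.03 + 10.1) = −10216.08.
Balance: K_A = K_B − x×(3326 − 2651), so x = (K_B − K_A)/(3326 − 2651) = 8498.01/675 = 12.6 km.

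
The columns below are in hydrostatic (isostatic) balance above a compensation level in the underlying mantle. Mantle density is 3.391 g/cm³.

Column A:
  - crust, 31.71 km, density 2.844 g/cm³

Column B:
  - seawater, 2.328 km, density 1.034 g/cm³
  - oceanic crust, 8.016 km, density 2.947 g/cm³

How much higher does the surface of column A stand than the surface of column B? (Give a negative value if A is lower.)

For any compensation level in the mantle, the mantle terms cancel and isostasy reduces to e = (Σt_A − Σt_B) − (Σ(ρt)_A − Σ(ρt)_B) / ρ_m.
Σt_A = 31.71 km; Σt_B = 10.344 km; Σ(ρt)_A = 90.18324; Σ(ρt)_B = 26.030304 (in km·g/cm³).
e = (31.71 − 10.344) − (90.18324 − 26.030304) / 3.391 = 2.45 km.

2.45 km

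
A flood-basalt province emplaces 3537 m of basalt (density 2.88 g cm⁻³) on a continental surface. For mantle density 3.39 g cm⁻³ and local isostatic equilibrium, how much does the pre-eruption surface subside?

3000 m

Subaerial loading: s = t ρ_load / ρ_m.
s = 3537 m × 2.88/3.39 = 3000 m.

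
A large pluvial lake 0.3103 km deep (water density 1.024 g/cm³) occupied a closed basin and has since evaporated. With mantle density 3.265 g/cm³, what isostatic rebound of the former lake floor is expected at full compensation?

u = d ρ_w/ρ_m = 0.3103 km × 1.024/3.265 = 0.0973 km.

0.0973 km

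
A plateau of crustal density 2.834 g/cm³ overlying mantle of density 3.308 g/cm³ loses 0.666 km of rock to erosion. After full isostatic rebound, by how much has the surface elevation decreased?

Rebound u = e ρ_c/ρ_m = 0.666 km × 2.834/3.308 = 0.5706 km.
Net surface drop = e − u = 0.666 km − 0.5706 km = e (ρ_m − ρ_c)/ρ_m = 0.0954 km.

0.0954 km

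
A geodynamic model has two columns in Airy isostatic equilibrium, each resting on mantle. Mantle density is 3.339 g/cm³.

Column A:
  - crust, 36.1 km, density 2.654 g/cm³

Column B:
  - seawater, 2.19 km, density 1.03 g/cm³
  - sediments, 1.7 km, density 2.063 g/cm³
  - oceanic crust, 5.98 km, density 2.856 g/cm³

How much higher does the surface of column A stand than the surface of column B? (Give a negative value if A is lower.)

4.38 km

For any compensation level in the mantle, the mantle terms cancel and isostasy reduces to e = (Σt_A − Σt_B) − (Σ(ρt)_A − Σ(ρt)_B) / ρ_m.
Σt_A = 36.1 km; Σt_B = 9.87 km; Σ(ρt)_A = 95.8094; Σ(ρt)_B = 22.84168 (in km·g/cm³).
e = (36.1 − 9.87) − (95.8094 − 22.84168) / 3.339 = 4.38 km.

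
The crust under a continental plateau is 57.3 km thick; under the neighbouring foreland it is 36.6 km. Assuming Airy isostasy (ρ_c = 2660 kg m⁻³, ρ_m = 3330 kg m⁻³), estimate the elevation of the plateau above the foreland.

Excess crust Δ = 57.3 km − 36.6 km = 20.7 km, split between elevation h and root r with h + r = Δ.
Airy balance ρ_c h = (ρ_m − ρ_c) r gives r = h ρ_c/(ρ_m − ρ_c), so h (1 + ρ_c/(ρ_m − ρ_c)) = Δ, i.e. h = Δ (ρ_m − ρ_c)/ρ_m.
h = 20.7 km × 670/3330 = 4.16 km.

4.16 km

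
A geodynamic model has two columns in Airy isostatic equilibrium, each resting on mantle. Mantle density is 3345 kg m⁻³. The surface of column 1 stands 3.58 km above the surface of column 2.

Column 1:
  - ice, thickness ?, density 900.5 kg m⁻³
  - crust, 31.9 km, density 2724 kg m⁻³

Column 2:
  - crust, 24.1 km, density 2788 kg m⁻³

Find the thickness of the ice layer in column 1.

2.29 km

Take the compensation level at the base of the deeper column (depth z_c below the surface of column 1) and equate Σ ρ_i t_i down to z_c; mantle fills any gap and the z_c terms cancel.
Column 1: x×900.5 + 31.9×2724 + (z_c − 31.9 − x)×3345
Column 2: 3.58×0 + 24.1×2788 + (z_c − 3.58 − 24.1)×3345
The z_c×3345 term appears on both sides and cancels. Collect the known terms of each column as K = Σ(ρt)_known − 3345 × (depth of known layers): K_1 = 86895.6 − 3345×31.9 = −19809.9; K_2 = 67190.8 − 3345×(3.58 + 24.1) = −25398.8.
Balance: K_1 − x×(3345 − 900.5) = K_2, so x = (K_1 − K_2)/(3345 − 900.5) = 5588.9/2444.5 = 2.29 km.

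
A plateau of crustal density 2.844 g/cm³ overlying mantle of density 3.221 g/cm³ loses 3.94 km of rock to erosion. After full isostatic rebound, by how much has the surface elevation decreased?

0.461 km

Rebound u = e ρ_c/ρ_m = 3.94 km × 2.844/3.221 = 3.479 km.
Net surface drop = e − u = 3.94 km − 3.479 km = e (ρ_m − ρ_c)/ρ_m = 0.461 km.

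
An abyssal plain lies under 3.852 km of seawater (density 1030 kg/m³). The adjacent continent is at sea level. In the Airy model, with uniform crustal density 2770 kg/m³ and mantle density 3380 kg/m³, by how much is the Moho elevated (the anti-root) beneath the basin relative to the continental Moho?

11 km

Isostatic balance requires: replacing crust with seawater at the top is compensated by replacing crust with mantle at the base: d (ρ_c − ρ_w) = a (ρ_m − ρ_c).
a = d (ρ_c − ρ_w)/(ρ_m − ρ_c) = 3.852 km × 1740/610 = 11 km.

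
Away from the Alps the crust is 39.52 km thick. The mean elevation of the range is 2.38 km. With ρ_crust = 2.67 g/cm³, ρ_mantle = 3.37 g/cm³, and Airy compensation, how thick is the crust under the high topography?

Root depth r = h ρ_c / (ρ_m − ρ_c) = 2.38 km × 2.67 / 0.7 = 9.078 km.
Total thickness = T + h + r = 39.52 km + 2.38 km + 9.078 km = 51 km.

51 km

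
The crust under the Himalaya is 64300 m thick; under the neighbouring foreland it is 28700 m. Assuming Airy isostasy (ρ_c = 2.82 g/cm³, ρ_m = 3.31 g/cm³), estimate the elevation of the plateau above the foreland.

5270 m

Excess crust Δ = 64300 m − 28700 m = 35600 m, split between elevation h and root r with h + r = Δ.
Airy balance ρ_c h = (ρ_m − ρ_c) r gives r = h ρ_c/(ρ_m − ρ_c), so h (1 + ρ_c/(ρ_m − ρ_c)) = Δ, i.e. h = Δ (ρ_m − ρ_c)/ρ_m.
h = 35600 m × 0.49/3.31 = 5270 m.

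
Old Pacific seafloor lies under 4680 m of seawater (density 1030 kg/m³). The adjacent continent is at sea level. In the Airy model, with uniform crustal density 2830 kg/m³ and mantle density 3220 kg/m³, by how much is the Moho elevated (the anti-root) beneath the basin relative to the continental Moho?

Isostatic balance requires: replacing crust with seawater at the top is compensated by replacing crust with mantle at the base: d (ρ_c − ρ_w) = a (ρ_m − ρ_c).
a = d (ρ_c − ρ_w)/(ρ_m − ρ_c) = 4680 m × 1800/390 = 21600 m.

21600 m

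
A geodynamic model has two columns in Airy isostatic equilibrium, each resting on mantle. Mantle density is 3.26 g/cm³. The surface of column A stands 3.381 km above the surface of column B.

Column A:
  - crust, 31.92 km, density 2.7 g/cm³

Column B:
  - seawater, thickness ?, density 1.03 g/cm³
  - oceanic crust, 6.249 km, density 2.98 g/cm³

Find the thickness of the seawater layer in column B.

Take the compensation level at the base of the deeper column (depth z_c below the surface of column A) and equate Σ ρ_i t_i down to z_c; mantle fills any gap and the z_c terms cancel.
Column A: 31.92×2.7 + (z_c − 31.92)×3.26
Column B: 3.381×0 + x×1.03 + 6.249×2.98 + (z_c − 3.381 − 6.249 − x)×3.26
The z_c×3.26 term appears on both sides and cancels. Collect the known terms of each column as K = Σ(ρt)_known − 3.26 × (depth of known layers): K_A = 86.184 − 3.26×31.92 = −17.8752; K_B = 18.62202 − 3.26×(3.381 + 6.249) = −12.77178.
Balance: K_A = K_B − x×(3.26 − 1.03), so x = (K_B − K_A)/(3.26 − 1.03) = 5.10342/2.23 = 2.29 km.

2.29 km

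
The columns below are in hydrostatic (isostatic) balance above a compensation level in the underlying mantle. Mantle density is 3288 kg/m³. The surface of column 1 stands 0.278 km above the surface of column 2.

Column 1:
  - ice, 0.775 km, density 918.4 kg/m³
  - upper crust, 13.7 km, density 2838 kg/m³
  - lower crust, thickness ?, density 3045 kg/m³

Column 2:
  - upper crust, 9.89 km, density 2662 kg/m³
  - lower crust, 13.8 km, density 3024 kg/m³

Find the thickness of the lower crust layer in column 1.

Take the compensation level at the base of the deeper column (depth z_c below the surface of column 1) and equate Σ ρ_i t_i down to z_c; mantle fills any gap and the z_c terms cancel.
Column 1: 0.775×918.4 + 13.7×2838 + x×3045 + (z_c − 14.475 − x)×3288
Column 2: 0.278×0 + 9.89×2662 + 13.8×3024 + (z_c − 0.278 − 23.69)×3288
The z_c×3288 term appears on both sides and cancels. Collect the known terms of each column as K = Σ(ρt)_known − 3288 × (depth of known layers): K_1 = 39592.36 − 3288×14.475 = −8001.44; K_2 = 68058.38 − 3288×(0.278 + 23.69) = −10748.404.
Balance: K_1 − x×(3288 − 3045) = K_2, so x = (K_1 − K_2)/(3288 − 3045) = 2746.96/243 = 11.3 km.

11.3 km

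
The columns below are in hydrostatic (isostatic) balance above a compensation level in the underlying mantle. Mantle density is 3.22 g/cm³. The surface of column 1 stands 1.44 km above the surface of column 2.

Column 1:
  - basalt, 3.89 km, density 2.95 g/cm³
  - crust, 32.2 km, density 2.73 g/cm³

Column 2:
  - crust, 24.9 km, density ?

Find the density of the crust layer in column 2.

Take the compensation level at the base of the deeper column (depth z_c below the surface of column 1) and equate Σ ρ_i t_i down to z_c; mantle fills any gap and the z_c terms cancel.
Column 1: 3.89×2.95 + 32.2×2.73 + (z_c − 36.09)×3.22
Column 2: 1.44×0 + 24.9×ρ + (z_c − 1.44 − 24.9)×3.22
The z_c×3.22 term appears on both sides and cancels. Collect the known terms of each column as K = Σ(ρt)_known − 3.22 × (depth of known layers): K_1 = 99.3815 − 3.22×36.09 = −16.8283; K_2 = 0 − 3.22×(1.44 + 24.9) = −84.8148.
Balance: K_1 = K_2 + 24.9×ρ, so ρ = (K_1 − K_2)/24.9 = 67.9865/24.9 = 2.73 g/cm³.

2.73 g/cm³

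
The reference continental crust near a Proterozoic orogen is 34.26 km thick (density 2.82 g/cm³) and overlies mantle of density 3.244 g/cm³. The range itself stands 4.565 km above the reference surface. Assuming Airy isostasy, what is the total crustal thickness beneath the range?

Root depth r = h ρ_c / (ρ_m − ρ_c) = 4.565 km × 2.82 / 0.424 = 30.36 km.
Total thickness = T + h + r = 34.26 km + 4.565 km + 30.36 km = 69.2 km.

69.2 km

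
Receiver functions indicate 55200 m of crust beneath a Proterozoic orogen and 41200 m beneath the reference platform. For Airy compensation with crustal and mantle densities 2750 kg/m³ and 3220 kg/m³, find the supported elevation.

2040 m

Excess crust Δ = 55200 m − 41200 m = 14000 m, split between elevation h and root r with h + r = Δ.
Airy balance ρ_c h = (ρ_m − ρ_c) r gives r = h ρ_c/(ρ_m − ρ_c), so h (1 + ρ_c/(ρ_m − ρ_c)) = Δ, i.e. h = Δ (ρ_m − ρ_c)/ρ_m.
h = 14000 m × 470/3220 = 2040 m.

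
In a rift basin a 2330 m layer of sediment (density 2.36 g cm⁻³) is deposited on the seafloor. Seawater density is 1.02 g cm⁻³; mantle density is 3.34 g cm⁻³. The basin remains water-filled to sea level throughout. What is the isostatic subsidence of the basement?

Submarine loading: the sediment displaces seawater, and the subsidence is in turn flooded, so s (ρ_m − ρ_w) = t (ρ_sed − ρ_w).
s = 2330 m × (2.36 − 1.02) / (3.34 − 1.02) = 1350 m.

1350 m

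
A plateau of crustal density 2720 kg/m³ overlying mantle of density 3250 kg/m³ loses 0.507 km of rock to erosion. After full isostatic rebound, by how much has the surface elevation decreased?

Rebound u = e ρ_c/ρ_m = 0.507 km × 2720/3250 = 0.4243 km.
Net surface drop = e − u = 0.507 km − 0.4243 km = e (ρ_m − ρ_c)/ρ_m = 0.0827 km.

0.0827 km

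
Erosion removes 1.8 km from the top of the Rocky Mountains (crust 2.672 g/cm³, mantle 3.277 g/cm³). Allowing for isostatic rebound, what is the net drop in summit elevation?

0.332 km

Rebound u = e ρ_c/ρ_m = 1.8 km × 2.672/3.277 = 1.468 km.
Net surface drop = e − u = 1.8 km − 1.468 km = e (ρ_m − ρ_c)/ρ_m = 0.332 km.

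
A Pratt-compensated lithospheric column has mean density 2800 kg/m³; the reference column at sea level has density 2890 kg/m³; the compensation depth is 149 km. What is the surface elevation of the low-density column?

ρ_ref D = ρ (D + h) → h = D (ρ_ref − ρ)/ρ.
h = 149 km × (2890 − 2800)/2800 = 4.79 km.

4.79 km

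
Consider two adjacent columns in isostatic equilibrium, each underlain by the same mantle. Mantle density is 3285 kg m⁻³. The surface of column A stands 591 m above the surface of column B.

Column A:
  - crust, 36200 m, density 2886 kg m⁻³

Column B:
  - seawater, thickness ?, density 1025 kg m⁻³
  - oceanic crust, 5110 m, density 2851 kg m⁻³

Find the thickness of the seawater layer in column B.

4550 m

Take the compensation level at the base of the deeper column (depth z_c below the surface of column A) and equate Σ ρ_i t_i down to z_c; mantle fills any gap and the z_c terms cancel.
Column A: 36200×2886 + (z_c − 36200)×3285
Column B: 591×0 + x×1025 + 5110×2851 + (z_c − 591 − 5110 − x)×3285
The z_c×3285 term appears on both sides and cancels. Collect the known terms of each column as K = Σ(ρt)_known − 3285 × (depth of known layers): K_A = 104473200 − 3285×36200 = −14443800; K_B = 14568610 − 3285×(591 + 5110) = −4159175.
Balance: K_A = K_B − x×(3285 − 1025), so x = (K_B − K_A)/(3285 − 1025) = 10284600/2260 = 4550 m.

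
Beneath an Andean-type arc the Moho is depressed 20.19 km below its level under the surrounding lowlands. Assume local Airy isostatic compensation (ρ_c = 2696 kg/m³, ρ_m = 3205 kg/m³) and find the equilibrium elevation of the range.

3.81 km

Isostatic balance requires: ρ_c h = (ρ_m − ρ_c) r.
h = r (ρ_m − ρ_c) / ρ_c = 20.19 km × (3205 − 2696) / 2696 = 3.81 km.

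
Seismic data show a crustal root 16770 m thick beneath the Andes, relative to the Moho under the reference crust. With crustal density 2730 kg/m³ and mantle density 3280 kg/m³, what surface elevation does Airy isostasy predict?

Isostatic balance requires: ρ_c h = (ρ_m − ρ_c) r.
h = r (ρ_m − ρ_c) / ρ_c = 16770 m × (3280 − 2730) / 2730 = 3380 m.

3380 m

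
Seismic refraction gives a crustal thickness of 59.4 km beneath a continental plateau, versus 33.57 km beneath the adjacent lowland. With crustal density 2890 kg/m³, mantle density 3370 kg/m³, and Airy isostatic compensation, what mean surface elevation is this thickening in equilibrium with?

Excess crust Δ = 59.4 km − 33.57 km = 25.83 km, split between elevation h and root r with h + r = Δ.
Airy balance ρ_c h = (ρ_m − ρ_c) r gives r = h ρ_c/(ρ_m − ρ_c), so h (1 + ρ_c/(ρ_m − ρ_c)) = Δ, i.e. h = Δ (ρ_m − ρ_c)/ρ_m.
h = 25.83 km × 480/3370 = 3.68 km.

3.68 km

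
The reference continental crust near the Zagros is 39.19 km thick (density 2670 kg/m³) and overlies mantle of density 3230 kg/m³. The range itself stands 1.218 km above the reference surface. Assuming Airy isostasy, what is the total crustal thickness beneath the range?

Root depth r = h ρ_c / (ρ_m − ρ_c) = 1.218 km × 2670 / 560 = 5.807 km.
Total thickness = T + h + r = 39.19 km + 1.218 km + 5.807 km = 46.2 km.

46.2 km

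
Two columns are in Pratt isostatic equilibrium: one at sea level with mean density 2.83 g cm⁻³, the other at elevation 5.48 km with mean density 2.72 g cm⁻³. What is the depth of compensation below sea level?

136 km

ρ_ref D = ρ (D + h) → D (ρ_ref − ρ) = ρ h.
D = ρ h/(ρ_ref − ρ) = 2.72 × 5.48 km/(2.83 − 2.72) = 136 km.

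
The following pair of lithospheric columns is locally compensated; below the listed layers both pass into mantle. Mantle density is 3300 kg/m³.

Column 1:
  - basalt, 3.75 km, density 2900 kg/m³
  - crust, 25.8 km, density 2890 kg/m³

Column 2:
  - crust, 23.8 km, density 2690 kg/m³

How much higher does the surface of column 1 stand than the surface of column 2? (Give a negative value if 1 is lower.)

−0.739 km

For any compensation level in the mantle, the mantle terms cancel and isostasy reduces to e = (Σt_1 − Σt_2) − (Σ(ρt)_1 − Σ(ρt)_2) / ρ_m.
Σt_1 = 29.55 km; Σt_2 = 23.8 km; Σ(ρt)_1 = 85437; Σ(ρt)_2 = 64022 (in km·kg/m³).
e = (29.55 − 23.8) − (85437 − 64022) / 3300 = −0.739 km.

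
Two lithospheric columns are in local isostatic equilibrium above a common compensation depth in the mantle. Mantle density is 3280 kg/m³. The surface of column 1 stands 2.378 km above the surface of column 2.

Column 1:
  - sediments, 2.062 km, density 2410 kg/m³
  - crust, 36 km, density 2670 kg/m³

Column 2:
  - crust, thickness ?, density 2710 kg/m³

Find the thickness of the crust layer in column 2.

28 km

Take the compensation level at the base of the deeper column (depth z_c below the surface of column 1) and equate Σ ρ_i t_i down to z_c; mantle fills any gap and the z_c terms cancel.
Column 1: 2.062×2410 + 36×2670 + (z_c − 38.062)×3280
Column 2: 2.378×0 + x×2710 + (z_c − 2.378 − 0 − x)×3280
The z_c×3280 term appears on both sides and cancels. Collect the known terms of each column as K = Σ(ρt)_known − 3280 × (depth of known layers): K_1 = 101089.42 − 3280×38.062 = −23753.94; K_2 = 0 − 3280×(2.378 + 0) = −7799.84.
Balance: K_1 = K_2 − x×(3280 − 2710), so x = (K_2 − K_1)/(3280 − 2710) = 15954.1/570 = 28 km.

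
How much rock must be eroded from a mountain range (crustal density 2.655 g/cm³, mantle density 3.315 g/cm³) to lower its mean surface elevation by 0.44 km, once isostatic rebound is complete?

2.21 km

Net drop Δ = e − u = e − e ρ_c/ρ_m = e (ρ_m − ρ_c)/ρ_m.
e = Δ ρ_m/(ρ_m − ρ_c) = 0.44 km × 3.315/0.66 = 2.21 km.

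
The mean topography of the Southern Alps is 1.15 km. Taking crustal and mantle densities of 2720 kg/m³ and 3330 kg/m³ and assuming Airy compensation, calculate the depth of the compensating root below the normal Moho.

By Archimedes' principle applied to the lithosphere: the weight of the topography is balanced by the buoyancy of the root, ρ_c h = (ρ_m − ρ_c) r.
r = h · ρ_c / (ρ_m − ρ_c) = 1.15 km × 2720 / (3330 − 2720) = 5.13 km.

5.13 km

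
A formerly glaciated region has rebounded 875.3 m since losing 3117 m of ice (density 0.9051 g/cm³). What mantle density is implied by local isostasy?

3.22 g/cm³

ρ_m = ρ_ice t / u = 0.9051 × 3117 m/875.3 m = 3.22 g/cm³.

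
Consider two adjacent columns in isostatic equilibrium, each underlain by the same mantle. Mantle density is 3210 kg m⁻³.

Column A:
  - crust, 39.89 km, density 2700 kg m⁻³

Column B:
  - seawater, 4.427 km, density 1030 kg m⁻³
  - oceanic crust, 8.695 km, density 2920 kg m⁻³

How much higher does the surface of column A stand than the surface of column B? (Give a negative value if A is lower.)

For any compensation level in the mantle, the mantle terms cancel and isostasy reduces to e = (Σt_A − Σt_B) − (Σ(ρt)_A − Σ(ρt)_B) / ρ_m.
Σt_A = 39.89 km; Σt_B = 13.122 km; Σ(ρt)_A = 107703; Σ(ρt)_B = 29949.21 (in km·kg m⁻³).
e = (39.89 − 13.122) − (107703 − 29949.21) / 3210 = 2.55 km.

2.55 km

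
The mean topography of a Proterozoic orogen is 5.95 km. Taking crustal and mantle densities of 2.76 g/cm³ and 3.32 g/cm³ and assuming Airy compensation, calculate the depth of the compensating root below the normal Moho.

For local isostatic compensation: the weight of the topography is balanced by the buoyancy of the root, ρ_c h = (ρ_m − ρ_c) r.
r = h · ρ_c / (ρ_m − ρ_c) = 5.95 km × 2.76 / (3.32 − 2.76) = 29.3 km.

29.3 km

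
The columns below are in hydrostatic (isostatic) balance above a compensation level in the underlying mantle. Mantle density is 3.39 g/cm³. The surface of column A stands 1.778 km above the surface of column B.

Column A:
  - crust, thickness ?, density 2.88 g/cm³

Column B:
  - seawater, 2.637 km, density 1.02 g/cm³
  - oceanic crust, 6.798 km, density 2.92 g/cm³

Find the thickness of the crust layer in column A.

Take the compensation level at the base of the deeper column (depth z_c below the surface of column A) and equate Σ ρ_i t_i down to z_c; mantle fills any gap and the z_c terms cancel.
Column A: x×2.88 + (z_c − 0 − x)×3.39
Column B: 1.778×0 + 2.637×1.02 + 6.798×2.92 + (z_c − 1.778 − 9.435)×3.39
The z_c×3.39 term appears on both sides and cancels. Collect the known terms of each column as K = Σ(ρt)_known − 3.39 × (depth of known layers): K_A = 0 − 3.39×0 = 0; K_B = 22.5399 − 3.39×(1.778 + 9.435) = −15.47217.
Balance: K_A − x×(3.39 − 2.88) = K_B, so x = (K_A − K_B)/(3.39 − 2.88) = 15.4722/0.51 = 30.3 km.

30.3 km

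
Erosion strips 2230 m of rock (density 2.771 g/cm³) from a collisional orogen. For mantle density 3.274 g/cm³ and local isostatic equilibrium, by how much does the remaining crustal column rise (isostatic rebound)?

Unloading: uplift u = e ρ_c/ρ_m = 2230 m × 2.771/3.274 = 1890 m.

1890 m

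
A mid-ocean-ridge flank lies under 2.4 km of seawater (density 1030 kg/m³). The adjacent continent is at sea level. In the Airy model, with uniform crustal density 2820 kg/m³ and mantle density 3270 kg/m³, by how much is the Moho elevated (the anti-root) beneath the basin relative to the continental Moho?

By Archimedes' principle applied to the lithosphere: replacing crust with seawater at the top is compensated by replacing crust with mantle at the base: d (ρ_c − ρ_w) = a (ρ_m − ρ_c).
a = d (ρ_c − ρ_w)/(ρ_m − ρ_c) = 2.4 km × 1790/450 = 9.55 km.

9.55 km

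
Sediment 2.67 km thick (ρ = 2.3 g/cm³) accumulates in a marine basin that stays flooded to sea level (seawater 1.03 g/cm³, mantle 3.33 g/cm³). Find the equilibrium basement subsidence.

Submarine loading: the sediment displaces seawater, and the subsidence is in turn flooded, so s (ρ_m − ρ_w) = t (ρ_sed − ρ_w).
s = 2.67 km × (2.3 − 1.03) / (3.33 − 1.03) = 1.47 km.

1.47 km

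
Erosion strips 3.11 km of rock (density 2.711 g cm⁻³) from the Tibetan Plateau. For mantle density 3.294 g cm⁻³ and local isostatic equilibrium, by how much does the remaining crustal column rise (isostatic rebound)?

2.56 km

Unloading: uplift u = e ρ_c/ρ_m = 3.11 km × 2.711/3.294 = 2.56 km.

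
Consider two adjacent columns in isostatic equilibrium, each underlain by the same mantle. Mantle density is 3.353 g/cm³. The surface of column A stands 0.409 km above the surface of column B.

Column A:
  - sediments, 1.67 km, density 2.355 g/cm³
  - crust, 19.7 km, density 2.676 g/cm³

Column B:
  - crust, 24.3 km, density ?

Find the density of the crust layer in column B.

Take the compensation level at the base of the deeper column (depth z_c below the surface of column A) and equate Σ ρ_i t_i down to z_c; mantle fills any gap and the z_c terms cancel.
Column A: 1.67×2.355 + 19.7×2.676 + (z_c − 21.37)×3.353
Column B: 0.409×0 + 24.3×ρ + (z_c − 0.409 − 24.3)×3.353
The z_c×3.353 term appears on both sides and cancels. Collect the known terms of each column as K = Σ(ρt)_known − 3.353 × (depth of known layers): K_A = 56.65005 − 3.353×21.37 = −15.00356; K_B = 0 − 3.353×(0.409 + 24.3) = −82.849277.
Balance: K_A = K_B + 24.3×ρ, so ρ = (K_A − K_B)/24.3 = 67.8457/24.3 = 2.79 g/cm³.

2.79 g/cm³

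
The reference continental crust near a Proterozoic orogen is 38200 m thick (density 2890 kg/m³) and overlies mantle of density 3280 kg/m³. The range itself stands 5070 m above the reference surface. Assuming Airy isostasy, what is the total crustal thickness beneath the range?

Root depth r = h ρ_c / (ρ_m − ρ_c) = 5070 m × 2890 / 390 = 37570 m.
Total thickness = T + h + r = 38200 m + 5070 m + 37570 m = 80800 m.

80800 m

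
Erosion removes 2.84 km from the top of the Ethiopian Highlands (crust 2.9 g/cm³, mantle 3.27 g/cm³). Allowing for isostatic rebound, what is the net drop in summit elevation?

Rebound u = e ρ_c/ρ_m = 2.84 km × 2.9/3.27 = 2.519 km.
Net surface drop = e − u = 2.84 km − 2.519 km = e (ρ_m − ρ_c)/ρ_m = 0.321 km.

0.321 km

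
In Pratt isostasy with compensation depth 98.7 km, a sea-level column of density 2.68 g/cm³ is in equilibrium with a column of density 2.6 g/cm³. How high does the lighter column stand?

ρ_ref D = ρ (D + h) → h = D (ρ_ref − ρ)/ρ.
h = 98.7 km × (2.68 − 2.6)/2.6 = 3.04 km.

3.04 km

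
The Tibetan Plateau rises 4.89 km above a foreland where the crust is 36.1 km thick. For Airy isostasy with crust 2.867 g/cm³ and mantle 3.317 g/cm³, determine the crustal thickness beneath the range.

72.1 km

Root depth r = h ρ_c / (ρ_m − ρ_c) = 4.89 km × 2.867 / 0.45 = 31.15 km.
Total thickness = T + h + r = 36.1 km + 4.89 km + 31.15 km = 72.1 km.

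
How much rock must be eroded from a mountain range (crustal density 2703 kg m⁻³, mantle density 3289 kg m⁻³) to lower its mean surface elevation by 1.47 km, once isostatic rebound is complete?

8.25 km

Net drop Δ = e − u = e − e ρ_c/ρ_m = e (ρ_m − ρ_c)/ρ_m.
e = Δ ρ_m/(ρ_m − ρ_c) = 1.47 km × 3289/586 = 8.25 km.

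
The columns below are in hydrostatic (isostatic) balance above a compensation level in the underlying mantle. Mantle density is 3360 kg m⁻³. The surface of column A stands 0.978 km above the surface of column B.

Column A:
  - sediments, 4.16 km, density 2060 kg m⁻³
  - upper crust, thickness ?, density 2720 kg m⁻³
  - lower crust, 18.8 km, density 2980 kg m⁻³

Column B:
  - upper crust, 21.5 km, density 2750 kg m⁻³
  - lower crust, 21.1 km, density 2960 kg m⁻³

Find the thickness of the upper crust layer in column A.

Take the compensation level at the base of the deeper column (depth z_c below the surface of column A) and equate Σ ρ_i t_i down to z_c; mantle fills any gap and the z_c terms cancel.
Column A: 4.16×2060 + x×2720 + 18.8×2980 + (z_c − 22.96 − x)×3360
Column B: 0.978×0 + 21.5×2750 + 21.1×2960 + (z_c − 0.978 − 42.6)×3360
The z_c×3360 term appears on both sides and cancels. Collect the known terms of each column as K = Σ(ρt)_known − 3360 × (depth of known layers): K_A = 64593.6 − 3360×22.96 = −12552; K_B = 121581 − 3360×(0.978 + 42.6) = −24841.08.
Balance: K_A − x×(3360 − 2720) = K_B, so x = (K_A − K_B)/(3360 − 2720) = 12289.1/640 = 19.2 km.

19.2 km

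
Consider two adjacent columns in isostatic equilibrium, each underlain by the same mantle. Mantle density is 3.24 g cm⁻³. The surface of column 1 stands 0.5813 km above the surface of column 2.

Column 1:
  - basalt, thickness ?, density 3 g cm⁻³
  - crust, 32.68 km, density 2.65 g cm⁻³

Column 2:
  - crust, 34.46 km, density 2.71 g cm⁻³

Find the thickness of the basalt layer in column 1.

3.61 km

Take the compensation level at the base of the deeper column (depth z_c below the surface of column 1) and equate Σ ρ_i t_i down to z_c; mantle fills any gap and the z_c terms cancel.
Column 1: x×3 + 32.68×2.65 + (z_c − 32.68 − x)×3.24
Column 2: 0.5813×0 + 34.46×2.71 + (z_c − 0.5813 − 34.46)×3.24
The z_c×3.24 term appears on both sides and cancels. Collect the known terms of each column as K = Σ(ρt)_known − 3.24 × (depth of known layers): K_1 = 86.602 − 3.24×32.68 = −19.2812; K_2 = 93.3866 − 3.24×(0.5813 + 34.46) = −20.147212.
Balance: K_1 − x×(3.24 − 3) = K_2, so x = (K_1 − K_2)/(3.24 − 3) = 0.866012/0.24 = 3.61 km.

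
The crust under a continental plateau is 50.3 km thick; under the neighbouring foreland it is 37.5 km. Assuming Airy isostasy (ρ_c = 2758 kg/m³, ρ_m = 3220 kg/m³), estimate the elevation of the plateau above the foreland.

1.84 km

Excess crust Δ = 50.3 km − 37.5 km = 12.8 km, split between elevation h and root r with h + r = Δ.
Airy balance ρ_c h = (ρ_m − ρ_c) r gives r = h ρ_c/(ρ_m − ρ_c), so h (1 + ρ_c/(ρ_m − ρ_c)) = Δ, i.e. h = Δ (ρ_m − ρ_c)/ρ_m.
h = 12.8 km × 462/3220 = 1.84 km.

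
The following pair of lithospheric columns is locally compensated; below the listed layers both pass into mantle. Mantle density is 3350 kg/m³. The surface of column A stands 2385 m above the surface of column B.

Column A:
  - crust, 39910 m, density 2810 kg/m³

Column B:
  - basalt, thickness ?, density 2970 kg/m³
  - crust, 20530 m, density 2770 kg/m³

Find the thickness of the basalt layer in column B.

4350 m

Take the compensation level at the base of the deeper column (depth z_c below the surface of column A) and equate Σ ρ_i t_i down to z_c; mantle fills any gap and the z_c terms cancel.
Column A: 39910×2810 + (z_c − 39910)×3350
Column B: 2385×0 + x×2970 + 20530×2770 + (z_c − 2385 − 20530 − x)×3350
The z_c×3350 term appears on both sides and cancels. Collect the known terms of each column as K = Σ(ρt)_known − 3350 × (depth of known layers): K_A = 112147100 − 3350×39910 = −21551400; K_B = 56868100 − 3350×(2385 + 20530) = −19897150.
Balance: K_A = K_B − x×(3350 − 2970), so x = (K_B − K_A)/(3350 − 2970) = 1654250/380 = 4350 m.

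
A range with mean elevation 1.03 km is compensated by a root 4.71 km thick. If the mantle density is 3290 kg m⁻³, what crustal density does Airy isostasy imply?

2700 kg m⁻³

ρ_c h = (ρ_m − ρ_c) r → ρ_c (h + r) = ρ_m r → ρ_c = ρ_m r / (h + r).
ρ_c = 3290 × 4.71 km / (1.03 km + 4.71 km) = 2700 kg m⁻³.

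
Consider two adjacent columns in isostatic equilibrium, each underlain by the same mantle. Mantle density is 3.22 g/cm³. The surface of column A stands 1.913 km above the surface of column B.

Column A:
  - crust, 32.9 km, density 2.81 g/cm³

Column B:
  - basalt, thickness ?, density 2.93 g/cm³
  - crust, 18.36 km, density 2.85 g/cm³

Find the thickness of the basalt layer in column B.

Take the compensation level at the base of the deeper column (depth z_c below the surface of column A) and equate Σ ρ_i t_i down to z_c; mantle fills any gap and the z_c terms cancel.
Column A: 32.9×2.81 + (z_c − 32.9)×3.22
Column B: 1.913×0 + x×2.93 + 18.36×2.85 + (z_c − 1.913 − 18.36 − x)×3.22
The z_c×3.22 term appears on both sides and cancels. Collect the known terms of each column as K = Σ(ρt)_known − 3.22 × (depth of known layers): K_A = 92.449 − 3.22×32.9 = −13.489; K_B = 52.326 − 3.22×(1.913 + 18.36) = −12.95306.
Balance: K_A = K_B − x×(3.22 − 2.93), so x = (K_B − K_A)/(3.22 − 2.93) = 0.53594/0.29 = 1.85 km.

1.85 km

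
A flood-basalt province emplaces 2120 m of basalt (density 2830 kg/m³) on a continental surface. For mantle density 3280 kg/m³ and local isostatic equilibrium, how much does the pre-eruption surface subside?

1830 m

Subaerial loading: s = t ρ_load / ρ_m.
s = 2120 m × 2830/3280 = 1830 m.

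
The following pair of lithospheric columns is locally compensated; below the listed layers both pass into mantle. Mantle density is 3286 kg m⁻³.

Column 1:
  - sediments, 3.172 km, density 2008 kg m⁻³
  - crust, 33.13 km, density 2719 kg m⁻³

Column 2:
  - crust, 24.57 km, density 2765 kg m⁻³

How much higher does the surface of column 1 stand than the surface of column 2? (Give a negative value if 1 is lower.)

3.05 km

For any compensation level in the mantle, the mantle terms cancel and isostasy reduces to e = (Σt_1 − Σt_2) − (Σ(ρt)_1 − Σ(ρt)_2) / ρ_m.
Σt_1 = 36.302 km; Σt_2 = 24.57 km; Σ(ρt)_1 = 96449.846; Σ(ρt)_2 = 67936.05 (in km·kg m⁻³).
e = (36.302 − 24.57) − (96449.846 − 67936.05) / 3286 = 3.05 km.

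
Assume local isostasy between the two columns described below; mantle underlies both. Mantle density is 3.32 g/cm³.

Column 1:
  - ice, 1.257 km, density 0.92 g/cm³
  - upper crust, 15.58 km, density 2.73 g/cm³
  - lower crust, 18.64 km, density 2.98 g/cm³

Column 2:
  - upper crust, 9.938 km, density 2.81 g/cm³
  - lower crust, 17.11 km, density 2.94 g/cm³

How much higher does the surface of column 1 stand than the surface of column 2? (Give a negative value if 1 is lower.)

2.1 km

For any compensation level in the mantle, the mantle terms cancel and isostasy reduces to e = (Σt_1 − Σt_2) − (Σ(ρt)_1 − Σ(ρt)_2) / ρ_m.
Σt_1 = 35.477 km; Σt_2 = 27.048 km; Σ(ρt)_1 = 99.23704; Σ(ρt)_2 = 78.22918 (in km·g/cm³).
e = (35.477 − 27.048) − (99.23704 − 78.22918) / 3.32 = 2.1 km.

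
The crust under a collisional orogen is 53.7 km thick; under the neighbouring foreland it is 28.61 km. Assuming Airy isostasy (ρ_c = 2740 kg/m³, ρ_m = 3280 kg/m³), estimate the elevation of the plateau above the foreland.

4.13 km

Excess crust Δ = 53.7 km − 28.61 km = 25.09 km, split between elevation h and root r with h + r = Δ.
Airy balance ρ_c h = (ρ_m − ρ_c) r gives r = h ρ_c/(ρ_m − ρ_c), so h (1 + ρ_c/(ρ_m − ρ_c)) = Δ, i.e. h = Δ (ρ_m − ρ_c)/ρ_m.
h = 25.09 km × 540/3280 = 4.13 km.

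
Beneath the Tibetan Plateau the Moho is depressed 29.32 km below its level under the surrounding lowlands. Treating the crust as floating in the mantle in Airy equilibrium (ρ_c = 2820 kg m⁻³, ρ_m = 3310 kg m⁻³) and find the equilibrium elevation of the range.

By Archimedes' principle applied to the lithosphere: ρ_c h = (ρ_m − ρ_c) r.
h = r (ρ_m − ρ_c) / ρ_c = 29.32 km × (3310 − 2820) / 2820 = 5.09 km.

5.09 km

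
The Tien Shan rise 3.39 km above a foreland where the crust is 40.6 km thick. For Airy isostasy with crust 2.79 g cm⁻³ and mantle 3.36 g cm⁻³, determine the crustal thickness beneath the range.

Root depth r = h ρ_c / (ρ_m − ρ_c) = 3.39 km × 2.79 / 0.57 = 16.59 km.
Total thickness = T + h + r = 40.6 km + 3.39 km + 16.59 km = 60.6 km.

60.6 km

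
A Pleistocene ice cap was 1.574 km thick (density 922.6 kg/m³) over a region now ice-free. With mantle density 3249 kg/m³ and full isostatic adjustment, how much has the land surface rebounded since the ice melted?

Removing the load lets mantle flow back in; uplift u satisfies ρ_ice t = ρ_m u.
u = t ρ_ice/ρ_m = 1.574 km × 922.6/3249 = 0.447 km.

0.447 km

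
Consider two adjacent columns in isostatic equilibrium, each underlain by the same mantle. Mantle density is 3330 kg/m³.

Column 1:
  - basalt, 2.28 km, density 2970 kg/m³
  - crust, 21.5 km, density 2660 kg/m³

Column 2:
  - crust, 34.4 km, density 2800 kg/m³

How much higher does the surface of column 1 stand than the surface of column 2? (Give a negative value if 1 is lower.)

For any compensation level in the mantle, the mantle terms cancel and isostasy reduces to e = (Σt_1 − Σt_2) − (Σ(ρt)_1 − Σ(ρt)_2) / ρ_m.
Σt_1 = 23.78 km; Σt_2 = 34.4 km; Σ(ρt)_1 = 63961.6; Σ(ρt)_2 = 96320 (in km·kg/m³).
e = (23.78 − 34.4) − (63961.6 − 96320) / 3330 = −0.903 km.

−0.903 km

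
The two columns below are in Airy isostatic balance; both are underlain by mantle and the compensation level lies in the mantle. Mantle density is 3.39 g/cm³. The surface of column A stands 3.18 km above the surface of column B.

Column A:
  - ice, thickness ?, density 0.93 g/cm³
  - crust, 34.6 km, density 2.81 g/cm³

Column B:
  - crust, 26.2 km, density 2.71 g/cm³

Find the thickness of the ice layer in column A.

Take the compensation level at the base of the deeper column (depth z_c below the surface of column A) and equate Σ ρ_i t_i down to z_c; mantle fills any gap and the z_c terms cancel.
Column A: x×0.93 + 34.6×2.81 + (z_c − 34.6 − x)×3.39
Column B: 3.18×0 + 26.2×2.71 + (z_c − 3.18 − 26.2)×3.39
The z_c×3.39 term appears on both sides and cancels. Collect the known terms of each column as K = Σ(ρt)_known − 3.39 × (depth of known layers): K_A = 97.226 − 3.39×34.6 = −20.068; K_B = 71.002 − 3.39×(3.18 + 26.2) = −28.5962.
Balance: K_A − x×(3.39 − 0.93) = K_B, so x = (K_A − K_B)/(3.39 − 0.93) = 8.5282/2.46 = 3.47 km.

3.47 km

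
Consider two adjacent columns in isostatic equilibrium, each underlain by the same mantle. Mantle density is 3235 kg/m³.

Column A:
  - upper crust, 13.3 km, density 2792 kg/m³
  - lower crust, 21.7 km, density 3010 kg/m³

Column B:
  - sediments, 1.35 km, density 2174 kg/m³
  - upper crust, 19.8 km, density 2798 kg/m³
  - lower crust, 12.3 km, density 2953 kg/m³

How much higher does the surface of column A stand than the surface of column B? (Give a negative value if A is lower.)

−0.859 km

For any compensation level in the mantle, the mantle terms cancel and isostasy reduces to e = (Σt_A − Σt_B) − (Σ(ρt)_A − Σ(ρt)_B) / ρ_m.
Σt_A = 35 km; Σt_B = 33.45 km; Σ(ρt)_A = 102450.6; Σ(ρt)_B = 94657.2 (in km·kg/m³).
e = (35 − 33.45) − (102450.6 − 94657.2) / 3235 = −0.859 km.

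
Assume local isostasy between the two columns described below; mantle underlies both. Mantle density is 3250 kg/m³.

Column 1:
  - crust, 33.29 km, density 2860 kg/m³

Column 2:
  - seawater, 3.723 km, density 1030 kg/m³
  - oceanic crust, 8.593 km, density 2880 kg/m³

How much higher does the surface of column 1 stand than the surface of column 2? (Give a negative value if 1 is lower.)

0.473 km

For any compensation level in the mantle, the mantle terms cancel and isostasy reduces to e = (Σt_1 − Σt_2) − (Σ(ρt)_1 − Σ(ρt)_2) / ρ_m.
Σt_1 = 33.29 km; Σt_2 = 12.316 km; Σ(ρt)_1 = 95209.4; Σ(ρt)_2 = 28582.53 (in km·kg/m³).
e = (33.29 − 12.316) − (95209.4 − 28582.53) / 3250 = 0.473 km.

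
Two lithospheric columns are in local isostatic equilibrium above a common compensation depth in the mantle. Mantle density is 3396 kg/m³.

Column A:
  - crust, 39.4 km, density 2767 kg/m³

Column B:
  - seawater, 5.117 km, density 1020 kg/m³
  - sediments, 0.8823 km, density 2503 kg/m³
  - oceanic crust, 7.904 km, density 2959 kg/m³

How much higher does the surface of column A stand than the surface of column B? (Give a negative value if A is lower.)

For any compensation level in the mantle, the mantle terms cancel and isostasy reduces to e = (Σt_A − Σt_B) − (Σ(ρt)_A − Σ(ρt)_B) / ρ_m.
Σt_A = 39.4 km; Σt_B = 13.9033 km; Σ(ρt)_A = 109019.8; Σ(ρt)_B = 30815.6729 (in km·kg/m³).
e = (39.4 − 13.9033) − (109019.8 − 30815.6729) / 3396 = 2.47 km.

2.47 km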